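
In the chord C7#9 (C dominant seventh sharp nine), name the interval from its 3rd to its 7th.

The chord tones of C7#9 are C, E, G, B♭, D♯.
That puts E below B♭.
5 letter names make it a fifth; at 6 semitones (a half step narrower than perfect) the quality is diminished.

diminished fifth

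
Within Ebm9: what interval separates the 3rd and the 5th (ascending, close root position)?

The chord tones of Ebm9 are Eb-Gb-Bb-Db-F.
So we need the interval from Gb up to Bb.
Gb up to Bb spans 3 letter names and 4 semitones — a major third.

major third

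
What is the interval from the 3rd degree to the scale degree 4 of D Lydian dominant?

Spelling D Lydian dominant: D E F# G# A B C.
So we need the interval from F# up to G#.
Counting 2 letters and 2 half steps from F# gives a major second.

major second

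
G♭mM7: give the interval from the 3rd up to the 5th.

G♭ minor-major seventh: G♭–B𝄫–D♭–F.
So we need the interval from B𝄫 up to D♭.
From B𝄫 to D♭ is 4 semitones, exactly the major third.

major third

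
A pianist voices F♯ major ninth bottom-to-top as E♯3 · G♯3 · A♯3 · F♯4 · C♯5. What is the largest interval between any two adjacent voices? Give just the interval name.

minor sixth

Adjacent intervals: E♯3→G♯3 = minor third; G♯3→A♯3 = major second; A♯3→F♯4 = minor sixth; F♯4→C♯5 = perfect fifth.
The largest is A♯3 to F♯4, a minor sixth (8 semitones).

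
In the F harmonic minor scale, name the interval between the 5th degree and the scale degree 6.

minor second

Spelling the F harmonic minor scale: F G Ab Bb C Db E.
5th degree = C; 6th degree = Db.
2 letter names make it a second; at 1 semitone (a half step narrower than major) the quality is minor.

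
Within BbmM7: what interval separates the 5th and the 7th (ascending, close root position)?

Spelling the chord: Bb–Db–F–A.
That puts F below A.
From F to A is 4 semitones, exactly the major third.

major third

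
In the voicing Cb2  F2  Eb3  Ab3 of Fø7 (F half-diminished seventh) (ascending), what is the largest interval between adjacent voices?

m7

Adjacent intervals: Cb2→F2 = augmented fourth; F2→Eb3 = minor seventh; Eb3→Ab3 = perfect fourth.
The largest is F2 to Eb3, a minor seventh (10 semitones).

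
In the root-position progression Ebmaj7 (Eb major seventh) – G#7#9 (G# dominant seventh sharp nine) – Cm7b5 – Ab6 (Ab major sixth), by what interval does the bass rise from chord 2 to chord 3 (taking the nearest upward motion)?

The roots are G# and C.
From G# to C: 4 semitones over a fourth = diminished.

diminished 4th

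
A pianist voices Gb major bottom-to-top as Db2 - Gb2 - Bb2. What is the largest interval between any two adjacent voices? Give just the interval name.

perfect fourth

Adjacent intervals: Db2→Gb2 = perfect fourth; Gb2→Bb2 = major third.
The largest is Db2 to Gb2, a perfect fourth (5 semitones).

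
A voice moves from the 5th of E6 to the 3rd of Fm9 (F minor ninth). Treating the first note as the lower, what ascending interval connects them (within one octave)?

diminished seventh

E6 has B as its 5th, and Fm9 (F minor ninth) has A♭ as its 3rd.
B up to A♭ is 9 semitones, a whole step narrower than a major seventh, so the interval is diminished.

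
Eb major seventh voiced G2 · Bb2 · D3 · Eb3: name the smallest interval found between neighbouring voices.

minor second

Adjacent intervals: G2→Bb2 = minor third; Bb2→D3 = major third; D3→Eb3 = minor second.
The smallest is D3 to Eb3, a minor second (1 semitone).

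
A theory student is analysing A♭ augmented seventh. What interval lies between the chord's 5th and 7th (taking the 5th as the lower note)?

diminished 3rd

Spelling the chord: A♭-C-E-G♭.
That puts E below G♭.
From E to G♭: 2 semitones over a third = diminished.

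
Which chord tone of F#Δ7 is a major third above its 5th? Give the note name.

Spelling the chord: F#–A#–C#–E#.
The 5th is C#. A major third above C# is E#.
E# is the chord's 7th.

E#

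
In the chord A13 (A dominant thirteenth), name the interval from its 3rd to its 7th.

diminished fifth

Spelling the chord: A–C#–E–G–B–F#.
That puts C# below G.
C# up to G is 6 semitones, a half step narrower than a perfect fifth, so the interval is diminished.
This 3–7 tritone is the characteristic tension at the heart of the dominant sound.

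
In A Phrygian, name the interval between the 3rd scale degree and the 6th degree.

P4

Spelling A Phrygian: A B♭ C D E F G.
So we need the interval from C up to F.
Counting 4 letters and 5 half steps from C gives a perfect fourth.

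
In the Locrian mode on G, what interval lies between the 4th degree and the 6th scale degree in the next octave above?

G locrian: G Ab Bb C Db Eb F.
So we need the interval from C up to Eb.
From C to Eb: 15 semitones over a tenth = minor.

minor tenth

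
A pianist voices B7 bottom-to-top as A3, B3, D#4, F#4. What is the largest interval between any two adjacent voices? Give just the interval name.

Adjacent intervals: A3→B3 = major second; B3→D#4 = major third; D#4→F#4 = minor third.
The largest is B3 to D#4, a major third (4 semitones).

major 3rd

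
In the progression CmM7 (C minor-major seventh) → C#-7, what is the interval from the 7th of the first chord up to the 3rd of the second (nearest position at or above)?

perfect 4th

The 7th of CmM7 (C minor-major seventh) is B; the 3rd of C#-7 is E.
From B to E is 5 semitones, exactly the perfect fourth.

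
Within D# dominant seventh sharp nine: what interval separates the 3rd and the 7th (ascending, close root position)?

D#7#9: D#, F##, A#, C#, E##.
The 3rd is F## and the 7th is C#.
5 letter names make it a fifth; at 6 semitones (a half step narrower than perfect) the quality is diminished.
This 3–7 tritone is the characteristic tension at the heart of the dominant sound.

diminished 5th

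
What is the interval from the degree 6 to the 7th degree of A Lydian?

major 2nd

A lydian: A B C♯ D♯ E F♯ G♯.
That puts F♯ below G♯.
Counting 2 letters and 2 half steps from F♯ gives a major second.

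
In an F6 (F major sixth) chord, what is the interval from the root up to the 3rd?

major third

Spelling the chord: F–A–C–D.
That puts F below A.
Counting 3 letters and 4 half steps from F gives a major third.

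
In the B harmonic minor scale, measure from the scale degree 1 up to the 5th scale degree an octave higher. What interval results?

perfect twelfth

Spelling the B harmonic minor scale: B C# D E F# G A#.
So we need the interval from B up to F#.
From B to F# is 19 semitones, exactly the perfect twelfth.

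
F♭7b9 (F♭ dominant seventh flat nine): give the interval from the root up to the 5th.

P5

Spelling the chord: F♭ A♭ C♭ E𝄫 G𝄫.
Root = F♭; 5th = C♭.
F♭ up to C♭ spans 5 letter names and 7 semitones — a perfect fifth.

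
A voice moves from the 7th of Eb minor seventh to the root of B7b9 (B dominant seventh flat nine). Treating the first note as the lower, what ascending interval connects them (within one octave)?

augmented 6th

Eb minor seventh has Db as its 7th, and B7b9 (B dominant seventh flat nine) has B as its root.
6 letter names make it a sixth; at 10 semitones (a half step wider than major) the quality is augmented.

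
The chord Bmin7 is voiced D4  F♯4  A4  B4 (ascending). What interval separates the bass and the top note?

major sixth

The outer voices are D4 and B4.
D up to B spans 6 letter names and 9 semitones — a major sixth.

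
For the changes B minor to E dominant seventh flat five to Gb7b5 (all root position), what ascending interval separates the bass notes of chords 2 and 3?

diminished third

The roots are E and Gb.
3 letter names make it a third; at 2 semitones (a whole step narrower than major) the quality is diminished.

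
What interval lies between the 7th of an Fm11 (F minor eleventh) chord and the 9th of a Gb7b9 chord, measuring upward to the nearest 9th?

Fm11 (F minor eleventh) has Eb as its 7th, and Gb7b9 has Abb as its 9th.
From Eb to Abb: 4 semitones over a fourth = diminished.

d4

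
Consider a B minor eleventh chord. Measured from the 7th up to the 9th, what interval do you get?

major third

Bm11: B, D, F#, A, C#, E.
7th = A; 9th = C#.
A up to C# spans 3 letter names and 4 semitones — a major third.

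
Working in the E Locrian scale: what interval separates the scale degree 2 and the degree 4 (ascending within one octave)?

major third

Spelling the E Locrian scale: E F G A B♭ C D.
Scale degree 2 = F; 4th degree = A.
Counting 3 letters and 4 half steps from F gives a major third.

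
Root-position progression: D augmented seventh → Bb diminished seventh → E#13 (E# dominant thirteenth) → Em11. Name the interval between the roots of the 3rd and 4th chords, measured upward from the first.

The roots are E# and E.
E# up to E is 11 semitones, a half step narrower than a perfect octave, so the interval is diminished.

diminished 8th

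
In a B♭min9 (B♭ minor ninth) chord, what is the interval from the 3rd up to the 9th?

The chord tones of B♭min9 (B♭ minor ninth) are B♭, D♭, F, A♭, C.
The 3rd is D♭ and the 9th is C.
From D♭ to C is 11 semitones, exactly the major seventh.

major 7th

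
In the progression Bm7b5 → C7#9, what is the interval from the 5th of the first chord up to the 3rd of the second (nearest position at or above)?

major seventh

The 5th of Bm7b5 is F; the 3rd of C7#9 is E.
From F to E is 11 semitones, exactly the major seventh.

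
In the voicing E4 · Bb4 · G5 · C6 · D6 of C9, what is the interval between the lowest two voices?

Those voices are E4 and Bb4.
From E to Bb: 6 semitones over a fifth = diminished.

diminished fifth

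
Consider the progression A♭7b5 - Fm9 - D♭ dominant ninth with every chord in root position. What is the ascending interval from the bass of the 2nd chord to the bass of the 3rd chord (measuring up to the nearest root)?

The roots are F and D♭.
F up to D♭ is 8 semitones, a half step narrower than a major sixth, so the interval is minor.

m6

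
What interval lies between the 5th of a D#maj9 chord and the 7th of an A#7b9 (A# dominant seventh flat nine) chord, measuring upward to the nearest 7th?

D#maj9 has A# as its 5th, and A#7b9 (A# dominant seventh flat nine) has G# as its 7th.
From A# to G#: 10 semitones over a seventh = minor.

minor seventh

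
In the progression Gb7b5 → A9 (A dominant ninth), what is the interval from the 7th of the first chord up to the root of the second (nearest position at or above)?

Gb7b5 has Fb as its 7th, and A9 (A dominant ninth) has A as its root.
Fb up to A is 5 semitones, a half step wider than a major third, so the interval is augmented.

augmented third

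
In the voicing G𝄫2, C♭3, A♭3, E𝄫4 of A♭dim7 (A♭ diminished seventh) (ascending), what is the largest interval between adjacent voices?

Adjacent intervals: G𝄫2→C♭3 = augmented fourth; C♭3→A♭3 = major sixth; A♭3→E𝄫4 = diminished fifth.
The largest is C♭3 to A♭3, a major sixth (9 semitones).

major sixth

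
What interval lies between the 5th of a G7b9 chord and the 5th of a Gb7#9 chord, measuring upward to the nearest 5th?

The 5th of G7b9 is D; the 5th of Gb7#9 is Db.
8 letter names make it an octave; at 11 semitones (a half step narrower than perfect) the quality is diminished.

diminished 8th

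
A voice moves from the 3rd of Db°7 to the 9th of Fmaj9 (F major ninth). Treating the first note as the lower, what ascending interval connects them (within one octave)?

Db°7 has Fb as its 3rd, and Fmaj9 (F major ninth) has G as its 9th.
Fb up to G is 3 semitones, a half step wider than a major second, so the interval is augmented.

augmented second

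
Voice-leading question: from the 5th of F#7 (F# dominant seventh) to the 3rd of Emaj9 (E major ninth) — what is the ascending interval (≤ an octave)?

perfect 5th

The 5th of F#7 (F# dominant seventh) is C#; the 3rd of Emaj9 (E major ninth) is G#.
From C# to G# is 7 semitones, exactly the perfect fifth.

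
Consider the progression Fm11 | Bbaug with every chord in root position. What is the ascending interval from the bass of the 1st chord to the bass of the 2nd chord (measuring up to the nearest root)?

perfect fourth

The roots are F and Bb.
F up to Bb spans 4 letter names and 5 semitones — a perfect fourth.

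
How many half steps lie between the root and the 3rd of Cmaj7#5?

4

Cmaj7#5: C E G# B.
C to E is a major third: 4 semitones.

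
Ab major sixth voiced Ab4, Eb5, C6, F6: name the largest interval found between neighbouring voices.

major sixth

Adjacent intervals: Ab4→Eb5 = perfect fifth; Eb5→C6 = major sixth; C6→F6 = perfect fourth.
The largest is Eb5 to C6, a major sixth (9 semitones).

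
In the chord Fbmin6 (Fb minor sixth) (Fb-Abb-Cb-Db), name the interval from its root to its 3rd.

The root is Fb and the 3rd is Abb.
From Fb to Abb: 3 semitones over a third = minor.

minor 3rd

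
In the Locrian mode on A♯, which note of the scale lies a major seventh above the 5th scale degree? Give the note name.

D#

The scale is A♯ B C♯ D♯ E F♯ G♯.
The 5th scale degree is E; a major seventh above that is D♯ — scale degree 4.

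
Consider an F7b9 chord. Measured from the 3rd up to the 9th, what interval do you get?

The chord tones of F7b9 (F dominant seventh flat nine) are F A C Eb Gb.
So we need the interval from A up to Gb.
A up to Gb is 9 semitones, a whole step narrower than a major seventh, so the interval is diminished.

d7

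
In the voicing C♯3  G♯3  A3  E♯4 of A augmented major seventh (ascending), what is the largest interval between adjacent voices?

Adjacent intervals: C♯3→G♯3 = perfect fifth; G♯3→A3 = minor second; A3→E♯4 = augmented fifth.
The largest is A3 to E♯4, an augmented fifth (8 semitones).

augmented fifth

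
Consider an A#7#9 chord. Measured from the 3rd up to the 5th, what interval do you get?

The chord tones of A#7#9 (A# dominant seventh sharp nine) are A#, C##, E#, G#, B##.
So we need the interval from C## up to E#.
3 letter names make it a third; at 3 semitones (a half step narrower than major) the quality is minor.

minor third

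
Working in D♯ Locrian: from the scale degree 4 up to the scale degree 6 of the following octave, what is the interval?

D♯ locrian: D♯ E F♯ G♯ A B C♯.
The scale degree 4 is G♯ and the degree 6 (up an octave) is B.
G♯ up to B is 15 semitones, a half step narrower than a major tenth, so the interval is minor.

minor tenth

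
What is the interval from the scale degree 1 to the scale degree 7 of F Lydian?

major 7th

F lydian: F G A B C D E.
That puts F below E.
F up to E spans 7 letter names and 11 semitones — a major seventh.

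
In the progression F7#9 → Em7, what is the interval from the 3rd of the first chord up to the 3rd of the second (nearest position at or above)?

The 3rd of F7#9 is A; the 3rd of Em7 is G.
A up to G is 10 semitones, a half step narrower than a major seventh, so the interval is minor.

m7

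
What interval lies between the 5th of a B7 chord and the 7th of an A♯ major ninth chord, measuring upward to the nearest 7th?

augmented second

B7 has F♯ as its 5th, and A♯ major ninth has G𝄪 as its 7th.
2 letter names make it a second; at 3 semitones (a half step wider than major) the quality is augmented.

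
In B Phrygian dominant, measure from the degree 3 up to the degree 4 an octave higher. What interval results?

minor 9th

B phrygian dominant: B C D♯ E F♯ G A.
Degree 3 = D♯; scale degree 4 (up an octave) = E.
D♯ up to E is 13 semitones, a half step narrower than a major ninth, so the interval is minor.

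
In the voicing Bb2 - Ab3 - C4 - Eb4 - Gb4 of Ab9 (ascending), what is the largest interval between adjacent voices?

Adjacent intervals: Bb2→Ab3 = minor seventh; Ab3→C4 = major third; C4→Eb4 = minor third; Eb4→Gb4 = minor third.
The largest is Bb2 to Ab3, a minor seventh (10 semitones).

minor seventh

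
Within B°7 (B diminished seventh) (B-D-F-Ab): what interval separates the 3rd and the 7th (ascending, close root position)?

d5

So we need the interval from D up to Ab.
5 letter names make it a fifth; at 6 semitones (a half step narrower than perfect) the quality is diminished.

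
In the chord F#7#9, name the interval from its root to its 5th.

perfect fifth

F#7#9 is spelled F# A# C# E G##.
So we need the interval from F# up to C#.
F# up to C# spans 5 letter names and 7 semitones — a perfect fifth.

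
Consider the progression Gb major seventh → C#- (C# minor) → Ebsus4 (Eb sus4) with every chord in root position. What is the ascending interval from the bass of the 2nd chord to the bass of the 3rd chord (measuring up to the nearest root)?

d3

The roots are C# and Eb.
From C# to Eb: 2 semitones over a third = diminished.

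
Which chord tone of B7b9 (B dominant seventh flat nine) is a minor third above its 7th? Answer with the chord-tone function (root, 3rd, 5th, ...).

9th

B7b9 (B dominant seventh flat nine) is spelled B-D#-F#-A-C.
The 7th is A. A minor third above A is C.
C is the chord's 9th.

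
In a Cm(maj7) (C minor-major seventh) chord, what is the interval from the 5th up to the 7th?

major third

Spelling the chord: C E♭ G B.
That puts G below B.
Counting 3 letters and 4 half steps from G gives a major third.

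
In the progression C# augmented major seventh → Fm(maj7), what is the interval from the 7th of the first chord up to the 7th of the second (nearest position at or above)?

diminished 4th

The 7th of C# augmented major seventh is B#; the 7th of Fm(maj7) is E.
From B# to E: 4 semitones over a fourth = diminished.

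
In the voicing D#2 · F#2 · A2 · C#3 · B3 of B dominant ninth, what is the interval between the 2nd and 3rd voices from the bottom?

minor 3rd

Those voices are F#2 and A2.
3 letter names make it a third; at 3 semitones (a half step narrower than major) the quality is minor.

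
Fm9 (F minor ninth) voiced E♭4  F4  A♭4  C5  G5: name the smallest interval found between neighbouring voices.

major second

Adjacent intervals: E♭4→F4 = major second; F4→A♭4 = minor third; A♭4→C5 = major third; C5→G5 = perfect fifth.
The smallest is E♭4 to F4, a major second (2 semitones).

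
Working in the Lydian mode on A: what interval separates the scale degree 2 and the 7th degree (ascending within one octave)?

Spelling the Lydian mode on A: A B C# D# E F# G#.
That puts B below G#.
B up to G# spans 6 letter names and 9 semitones — a major sixth.

major 6th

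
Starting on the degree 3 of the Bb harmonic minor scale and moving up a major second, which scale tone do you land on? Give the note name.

The scale is Bb C Db Eb F Gb A.
The degree 3 is Db; a major second above that is Eb — scale degree 4.

Eb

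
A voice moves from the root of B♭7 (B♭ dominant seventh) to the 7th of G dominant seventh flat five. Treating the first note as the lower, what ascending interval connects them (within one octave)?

perfect fifth

B♭7 (B♭ dominant seventh) has B♭ as its root, and G dominant seventh flat five has F as its 7th.
From B♭ to F is 7 semitones, exactly the perfect fifth.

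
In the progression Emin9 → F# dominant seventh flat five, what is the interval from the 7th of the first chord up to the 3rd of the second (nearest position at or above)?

A5

The 7th of Emin9 is D; the 3rd of F# dominant seventh flat five is A#.
From D to A#: 8 semitones over a fifth = augmented.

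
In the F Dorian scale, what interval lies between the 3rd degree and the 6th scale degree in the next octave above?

The scale runs F G A♭ B♭ C D E♭.
So we need the interval from A♭ up to D.
11 letter names make it an eleventh; at 18 semitones (a half step wider than perfect) the quality is augmented.

augmented 11th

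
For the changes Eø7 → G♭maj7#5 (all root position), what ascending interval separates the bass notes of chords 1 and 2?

diminished 3rd

The roots are E and G♭.
From E to G♭: 2 semitones over a third = diminished.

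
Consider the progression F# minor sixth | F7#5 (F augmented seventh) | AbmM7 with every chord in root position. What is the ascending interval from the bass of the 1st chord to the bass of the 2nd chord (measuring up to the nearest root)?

The roots are F# and F.
8 letter names make it an octave; at 11 semitones (a half step narrower than perfect) the quality is diminished.

diminished octave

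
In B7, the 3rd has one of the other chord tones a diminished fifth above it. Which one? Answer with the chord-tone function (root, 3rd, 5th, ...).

The chord tones of B7 (B dominant seventh) are B, D#, F#, A.
The 3rd is D#. A diminished fifth above D# is A.
A is the chord's 7th.

7th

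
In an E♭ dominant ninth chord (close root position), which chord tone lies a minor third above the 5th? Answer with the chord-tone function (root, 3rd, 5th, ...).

The chord tones of E♭ dominant ninth are E♭, G, B♭, D♭, F.
The 5th is B♭. A minor third above B♭ is D♭.
D♭ is the chord's 7th.

7th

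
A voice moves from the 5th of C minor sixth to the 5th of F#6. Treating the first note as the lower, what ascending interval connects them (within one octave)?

The 5th of C minor sixth is G; the 5th of F#6 is C#.
G up to C# is 6 semitones, a half step wider than a perfect fourth, so the interval is augmented.

augmented fourth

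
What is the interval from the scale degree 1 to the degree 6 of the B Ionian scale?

B major: B C# D# E F# G# A#.
The scale degree 1 is B and the 6th degree is G#.
From B to G# is 9 semitones, exactly the major sixth.

M6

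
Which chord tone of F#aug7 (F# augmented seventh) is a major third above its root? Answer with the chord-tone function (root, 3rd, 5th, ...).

F#7#5 (F# augmented seventh): F#-A#-C##-E.
The root is F#. A major third above F# is A#.
A# is the chord's 3rd.

3rd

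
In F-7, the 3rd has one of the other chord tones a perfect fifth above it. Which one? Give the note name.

The chord tones of Fmin7 (F minor seventh) are F Ab C Eb.
The 3rd is Ab. A perfect fifth above Ab is Eb.
Eb is the chord's 7th.

Eb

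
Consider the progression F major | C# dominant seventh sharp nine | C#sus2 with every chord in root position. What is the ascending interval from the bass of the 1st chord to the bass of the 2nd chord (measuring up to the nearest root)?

augmented fifth

The roots are F and C#.
F up to C# is 8 semitones, a half step wider than a perfect fifth, so the interval is augmented.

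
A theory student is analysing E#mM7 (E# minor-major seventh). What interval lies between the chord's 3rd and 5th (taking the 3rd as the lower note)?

major third

The chord tones of E#m(maj7) are E# G# B# D##.
3rd = G#; 5th = B#.
G# up to B# spans 3 letter names and 4 semitones — a major third.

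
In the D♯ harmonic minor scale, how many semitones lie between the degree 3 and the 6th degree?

5

The scale is D♯ E♯ F♯ G♯ A♯ B C𝄪.
F♯ up to B is a perfect fourth — 5 semitones.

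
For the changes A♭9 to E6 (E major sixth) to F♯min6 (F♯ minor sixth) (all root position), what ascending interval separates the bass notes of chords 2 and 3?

The roots are E and F♯.
Counting 2 letters and 2 half steps from E gives a major second.

M2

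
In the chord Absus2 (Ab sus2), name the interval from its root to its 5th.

Ab sus2 is spelled Ab Bb Eb.
That puts Ab below Eb.
Counting 5 letters and 7 half steps from Ab gives a perfect fifth.

perfect fifth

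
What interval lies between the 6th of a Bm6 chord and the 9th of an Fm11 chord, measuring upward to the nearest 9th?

diminished octave

The 6th of Bm6 is G#; the 9th of Fm11 is G.
8 letter names make it an octave; at 11 semitones (a half step narrower than perfect) the quality is diminished.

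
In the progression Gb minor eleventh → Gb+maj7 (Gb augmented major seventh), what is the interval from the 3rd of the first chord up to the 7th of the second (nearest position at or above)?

Gb minor eleventh has Bbb as its 3rd, and Gb+maj7 (Gb augmented major seventh) has F as its 7th.
5 letter names make it a fifth; at 8 semitones (a half step wider than perfect) the quality is augmented.

augmented fifth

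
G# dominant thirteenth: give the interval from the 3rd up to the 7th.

G#13 (G# dominant thirteenth) is spelled G#–B#–D#–F#–A#–E#.
3rd = B#; 7th = F#.
From B# to F#: 6 semitones over a fifth = diminished.
This 3–7 tritone is the characteristic tension at the heart of the dominant sound.

diminished fifth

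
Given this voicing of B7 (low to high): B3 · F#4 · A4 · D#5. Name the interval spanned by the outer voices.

major tenth

The outer voices are B3 and D#5.
Counting 10 letters and 16 half steps from B gives a major tenth.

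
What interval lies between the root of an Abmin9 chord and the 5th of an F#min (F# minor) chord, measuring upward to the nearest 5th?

augmented 3rd

The root of Abmin9 is Ab; the 5th of F#min (F# minor) is C#.
From Ab to C#: 5 semitones over a third = augmented.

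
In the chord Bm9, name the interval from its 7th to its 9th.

major third

Spelling the chord: B-D-F♯-A-C♯.
The 7th is A and the 9th is C♯.
Counting 3 letters and 4 half steps from A gives a major third.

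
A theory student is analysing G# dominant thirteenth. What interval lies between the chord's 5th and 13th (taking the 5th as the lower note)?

G#13: G#-B#-D#-F#-A#-E#.
The 5th is D# and the 13th is E#.
From D# to E# is 14 semitones, exactly the major ninth.

major ninth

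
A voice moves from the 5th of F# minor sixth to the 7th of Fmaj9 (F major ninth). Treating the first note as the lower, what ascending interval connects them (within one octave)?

m3

F# minor sixth has C# as its 5th, and Fmaj9 (F major ninth) has E as its 7th.
3 letter names make it a third; at 3 semitones (a half step narrower than major) the quality is minor.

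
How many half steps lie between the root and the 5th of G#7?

Spelling the chord: G#–B#–D#–F#.
G# to D# is a perfect fifth: 7 semitones.

7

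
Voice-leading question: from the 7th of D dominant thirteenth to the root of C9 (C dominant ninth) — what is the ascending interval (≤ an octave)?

perfect unison

D dominant thirteenth has C as its 7th, and C9 (C dominant ninth) has C as its root.
C up to C spans 1 letter names and 0 semitones — a perfect unison.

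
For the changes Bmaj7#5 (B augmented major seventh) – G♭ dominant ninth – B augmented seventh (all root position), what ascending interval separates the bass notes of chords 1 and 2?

diminished sixth

The roots are B and G♭.
B up to G♭ is 7 semitones, a whole step narrower than a major sixth, so the interval is diminished.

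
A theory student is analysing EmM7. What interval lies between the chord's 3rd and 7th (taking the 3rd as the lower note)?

A5

The chord tones of E minor-major seventh are E-G-B-D#.
3rd = G; 7th = D#.
G up to D# is 8 semitones, a half step wider than a perfect fifth, so the interval is augmented.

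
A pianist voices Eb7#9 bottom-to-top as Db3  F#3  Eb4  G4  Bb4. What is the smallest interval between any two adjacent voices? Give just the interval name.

minor third

Adjacent intervals: Db3→F#3 = augmented third; F#3→Eb4 = diminished seventh; Eb4→G4 = major third; G4→Bb4 = minor third.
The smallest is G4 to Bb4, a minor third (3 semitones).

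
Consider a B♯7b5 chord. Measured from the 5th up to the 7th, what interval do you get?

B♯ dominant seventh flat five: B♯-D𝄪-F♯-A♯.
So we need the interval from F♯ up to A♯.
Counting 3 letters and 4 half steps from F♯ gives a major third.

major 3rd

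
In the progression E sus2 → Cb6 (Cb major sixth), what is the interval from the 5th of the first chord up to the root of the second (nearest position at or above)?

E sus2 has B as its 5th, and Cb6 (Cb major sixth) has Cb as its root.
2 letter names make it a second; at 0 semitones (a whole step narrower than major) the quality is diminished.

diminished 2nd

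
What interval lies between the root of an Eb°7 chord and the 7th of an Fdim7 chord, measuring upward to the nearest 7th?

The root of Eb°7 is Eb; the 7th of Fdim7 is Ebb.
From Eb to Ebb: 11 semitones over an octave = diminished.

diminished octave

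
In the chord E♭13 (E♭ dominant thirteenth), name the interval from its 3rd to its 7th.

d5

E♭13: E♭-G-B♭-D♭-F-C.
The 3rd is G and the 7th is D♭.
From G to D♭: 6 semitones over a fifth = diminished.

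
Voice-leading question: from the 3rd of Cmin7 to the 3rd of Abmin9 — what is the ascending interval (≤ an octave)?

minor 6th

The 3rd of Cmin7 is Eb; the 3rd of Abmin9 is Cb.
6 letter names make it a sixth; at 8 semitones (a half step narrower than major) the quality is minor.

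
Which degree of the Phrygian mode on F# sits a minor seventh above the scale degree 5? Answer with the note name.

The scale is F# G A B C# D E.
The scale degree 5 is C#; a minor seventh above that is B — scale degree 4.

B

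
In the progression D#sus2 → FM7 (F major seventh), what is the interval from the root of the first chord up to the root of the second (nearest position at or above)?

diminished third

D#sus2 has D# as its root, and FM7 (F major seventh) has F as its root.
3 letter names make it a third; at 2 semitones (a whole step narrower than major) the quality is diminished.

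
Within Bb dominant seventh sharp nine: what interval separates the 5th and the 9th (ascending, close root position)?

Bb7#9: Bb, D, F, Ab, C#.
5th = F; 9th = C#.
F up to C# is 8 semitones, a half step wider than a perfect fifth, so the interval is augmented.

augmented 5th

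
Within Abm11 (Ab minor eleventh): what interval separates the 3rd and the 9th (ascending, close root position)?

Abm11: Ab, Cb, Eb, Gb, Bb, Db.
So we need the interval from Cb up to Bb.
Counting 7 letters and 11 half steps from Cb gives a major seventh.

major seventh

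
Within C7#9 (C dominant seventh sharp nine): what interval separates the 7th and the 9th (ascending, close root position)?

The chord tones of C7#9 (C dominant seventh sharp nine) are C-E-G-Bb-D#.
The 7th is Bb and the 9th is D#.
3 letter names make it a third; at 5 semitones (a half step wider than major) the quality is augmented.

augmented third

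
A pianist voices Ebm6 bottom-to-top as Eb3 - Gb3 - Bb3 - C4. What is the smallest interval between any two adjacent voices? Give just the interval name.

major second

Adjacent intervals: Eb3→Gb3 = minor third; Gb3→Bb3 = major third; Bb3→C4 = major second.
The smallest is Bb3 to C4, a major second (2 semitones).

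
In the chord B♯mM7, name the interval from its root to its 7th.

major seventh

The chord tones of B♯ minor-major seventh are B♯-D♯-F𝄪-A𝄪.
That puts B♯ below A𝄪.
From B♯ to A𝄪 is 11 semitones, exactly the major seventh.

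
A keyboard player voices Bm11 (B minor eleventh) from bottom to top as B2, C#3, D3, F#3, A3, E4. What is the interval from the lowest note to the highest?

perfect 11th

The outer voices are B2 and E4.
B up to E spans 11 letter names and 17 semitones — a perfect eleventh.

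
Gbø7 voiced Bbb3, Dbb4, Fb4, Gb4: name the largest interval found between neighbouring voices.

major 3rd

Adjacent intervals: Bbb3→Dbb4 = minor third; Dbb4→Fb4 = major third; Fb4→Gb4 = major second.
The largest is Dbb4 to Fb4, a major third (4 semitones).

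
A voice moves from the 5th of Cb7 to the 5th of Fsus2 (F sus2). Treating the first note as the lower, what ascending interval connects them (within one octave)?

The 5th of Cb7 is Gb; the 5th of Fsus2 (F sus2) is C.
From Gb to C: 6 semitones over a fourth = augmented.

augmented 4th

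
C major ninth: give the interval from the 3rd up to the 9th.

The chord tones of Cmaj9 are C-E-G-B-D.
That puts E below D.
7 letter names make it a seventh; at 10 semitones (a half step narrower than major) the quality is minor.

minor 7th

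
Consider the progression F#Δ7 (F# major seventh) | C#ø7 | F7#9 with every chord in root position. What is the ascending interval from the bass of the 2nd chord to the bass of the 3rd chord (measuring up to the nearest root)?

The roots are C# and F.
From C# to F: 4 semitones over a fourth = diminished.

diminished fourth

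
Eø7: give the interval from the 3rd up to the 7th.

P5

Eø7: E–G–B♭–D.
That puts G below D.
G up to D spans 5 letter names and 7 semitones — a perfect fifth.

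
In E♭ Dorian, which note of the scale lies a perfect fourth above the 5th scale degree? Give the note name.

Eb

The scale is E♭ F G♭ A♭ B♭ C D♭.
The 5th scale degree is B♭; a perfect fourth above that is E♭ — scale degree 1.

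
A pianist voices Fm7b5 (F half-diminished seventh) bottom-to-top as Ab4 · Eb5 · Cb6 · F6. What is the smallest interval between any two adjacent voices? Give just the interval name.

augmented fourth

Adjacent intervals: Ab4→Eb5 = perfect fifth; Eb5→Cb6 = minor sixth; Cb6→F6 = augmented fourth.
The smallest is Cb6 to F6, an augmented fourth (6 semitones).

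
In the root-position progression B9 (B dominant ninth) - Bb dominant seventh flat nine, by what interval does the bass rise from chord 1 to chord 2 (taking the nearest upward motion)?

The roots are B and Bb.
B up to Bb is 11 semitones, a half step narrower than a perfect octave, so the interval is diminished.

diminished octave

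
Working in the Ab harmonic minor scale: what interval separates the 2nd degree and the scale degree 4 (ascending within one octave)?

The scale runs Ab Bb Cb Db Eb Fb G.
That puts Bb below Db.
From Bb to Db: 3 semitones over a third = minor.

minor third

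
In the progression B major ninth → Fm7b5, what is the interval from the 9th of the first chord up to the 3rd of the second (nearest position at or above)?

The 9th of B major ninth is C#; the 3rd of Fm7b5 is Ab.
C# up to Ab is 7 semitones, a whole step narrower than a major sixth, so the interval is diminished.

d6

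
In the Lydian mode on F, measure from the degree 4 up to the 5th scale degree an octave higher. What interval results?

m9

F lydian: F G A B C D E.
Degree 4 = B; degree 5 (up an octave) = C.
9 letter names make it a ninth; at 13 semitones (a half step narrower than major) the quality is minor.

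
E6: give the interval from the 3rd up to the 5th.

minor third

E6 is spelled E–G#–B–C#.
The 3rd is G# and the 5th is B.
From G# to B: 3 semitones over a third = minor.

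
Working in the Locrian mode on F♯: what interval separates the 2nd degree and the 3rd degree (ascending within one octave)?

M2

Spelling the Locrian mode on F♯: F♯ G A B C D E.
2nd degree = G; scale degree 3 = A.
Counting 2 letters and 2 half steps from G gives a major second.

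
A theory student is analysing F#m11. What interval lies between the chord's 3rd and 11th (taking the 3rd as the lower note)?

Spelling the chord: F#–A–C#–E–G#–B.
That puts A below B.
Counting 9 letters and 14 half steps from A gives a major ninth.

major ninth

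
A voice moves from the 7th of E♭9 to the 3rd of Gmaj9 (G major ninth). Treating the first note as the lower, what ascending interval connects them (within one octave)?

augmented sixth

The 7th of E♭9 is D♭; the 3rd of Gmaj9 (G major ninth) is B.
6 letter names make it a sixth; at 10 semitones (a half step wider than major) the quality is augmented.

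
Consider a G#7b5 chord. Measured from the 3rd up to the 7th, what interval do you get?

The chord tones of G#7b5 are G# B# D F#.
The 3rd is B# and the 7th is F#.
B# up to F# is 6 semitones, a half step narrower than a perfect fifth, so the interval is diminished.
That tritone between 3rd and 7th is what gives the dominant seventh its pull toward resolution.

diminished fifth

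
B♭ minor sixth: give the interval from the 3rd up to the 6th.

augmented 4th

The chord tones of B♭min6 are B♭ D♭ F G.
3rd = D♭; 6th = G.
From D♭ to G: 6 semitones over a fourth = augmented.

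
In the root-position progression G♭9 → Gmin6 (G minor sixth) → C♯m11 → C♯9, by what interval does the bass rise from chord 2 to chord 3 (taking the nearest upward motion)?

The roots are G and C♯.
4 letter names make it a fourth; at 6 semitones (a half step wider than perfect) the quality is augmented.

augmented 4th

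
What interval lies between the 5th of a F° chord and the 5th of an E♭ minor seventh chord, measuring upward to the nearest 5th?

The 5th of F° is C♭; the 5th of E♭ minor seventh is B♭.
C♭ up to B♭ spans 7 letter names and 11 semitones — a major seventh.

major seventh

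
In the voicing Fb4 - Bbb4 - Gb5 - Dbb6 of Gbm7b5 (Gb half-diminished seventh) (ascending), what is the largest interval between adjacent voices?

major 6th

Adjacent intervals: Fb4→Bbb4 = perfect fourth; Bbb4→Gb5 = major sixth; Gb5→Dbb6 = diminished fifth.
The largest is Bbb4 to Gb5, a major sixth (9 semitones).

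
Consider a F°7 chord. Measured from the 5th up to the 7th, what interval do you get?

minor third

F diminished seventh is spelled F Ab Cb Ebb.
The 5th is Cb and the 7th is Ebb.
From Cb to Ebb: 3 semitones over a third = minor.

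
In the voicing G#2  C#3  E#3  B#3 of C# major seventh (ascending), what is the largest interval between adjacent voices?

Adjacent intervals: G#2→C#3 = perfect fourth; C#3→E#3 = major third; E#3→B#3 = perfect fifth.
The largest is E#3 to B#3, a perfect fifth (7 semitones).

perfect fifth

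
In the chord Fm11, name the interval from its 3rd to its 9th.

major seventh

Fm11 is spelled F, Ab, C, Eb, G, Bb.
That puts Ab below G.
From Ab to G is 11 semitones, exactly the major seventh.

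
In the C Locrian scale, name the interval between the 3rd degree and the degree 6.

P4

C locrian: C D♭ E♭ F G♭ A♭ B♭.
3rd degree = E♭; scale degree 6 = A♭.
E♭ up to A♭ spans 4 letter names and 5 semitones — a perfect fourth.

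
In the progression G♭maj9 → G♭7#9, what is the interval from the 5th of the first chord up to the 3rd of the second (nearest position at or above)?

major sixth

G♭maj9 has D♭ as its 5th, and G♭7#9 has B♭ as its 3rd.
From D♭ to B♭ is 9 semitones, exactly the major sixth.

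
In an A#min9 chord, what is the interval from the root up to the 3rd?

A#min9 (A# minor ninth) is spelled A#, C#, E#, G#, B#.
That puts A# below C#.
A# up to C# is 3 semitones, a half step narrower than a major third, so the interval is minor.

m3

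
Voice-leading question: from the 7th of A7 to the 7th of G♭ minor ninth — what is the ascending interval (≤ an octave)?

A7 has G as its 7th, and G♭ minor ninth has F♭ as its 7th.
G up to F♭ is 9 semitones, a whole step narrower than a major seventh, so the interval is diminished.

diminished seventh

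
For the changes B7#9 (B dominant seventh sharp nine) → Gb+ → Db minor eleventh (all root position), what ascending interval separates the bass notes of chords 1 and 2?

The roots are B and Gb.
B up to Gb is 7 semitones, a whole step narrower than a major sixth, so the interval is diminished.

d6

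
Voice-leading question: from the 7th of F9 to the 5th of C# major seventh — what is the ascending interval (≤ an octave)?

A3

The 7th of F9 is Eb; the 5th of C# major seventh is G#.
From Eb to G#: 5 semitones over a third = augmented.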